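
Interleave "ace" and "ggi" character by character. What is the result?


Interleaving "ace" and "ggi":
  Position 0: 'a' from first, 'g' from second => "ag"
  Position 1: 'c' from first, 'g' from second => "cg"
  Position 2: 'e' from first, 'i' from second => "ei"
Result: agcgei

agcgei


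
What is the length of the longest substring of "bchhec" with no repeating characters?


Input: "bchhec"
Sliding window (track last position of each char):
  Position 0 ('b'): window [0,0] length 1 -- new best
  Position 1 ('c'): window [0,1] length 2 -- new best
  Position 2 ('h'): window [0,2] length 3 -- new best
  Position 3 ('h'): repeat (last at 2), move window start to 3
  Position 3 ('h'): window [3,3] length 1
  Position 4 ('e'): window [3,4] length 2
  Position 5 ('c'): window [3,5] length 3
Longest substring with no repeats: "bch" with length 3

3


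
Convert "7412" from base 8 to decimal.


Input: "7412" in base 8
Positional expansion:
  Digit '7' (value 7) x 8^3 = 3584
  Digit '4' (value 4) x 8^2 = 256
  Digit '1' (value 1) x 8^1 = 8
  Digit '2' (value 2) x 8^0 = 2
Sum = 3850

3850


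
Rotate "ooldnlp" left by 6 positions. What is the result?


Input: "ooldnlp", rotate left by 6
First 6 characters: "ooldnl"
Remaining characters: "p"
Concatenate remaining + first: "p" + "ooldnl" = "pooldnl"

pooldnl


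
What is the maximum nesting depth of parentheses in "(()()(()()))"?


Input: "(()()(()()))"
Tracking depth:
  Position 0 '(': depth becomes 1
  Position 1 '(': depth becomes 2
  Position 2 ')': depth becomes 1
  Position 3 '(': depth becomes 2
  Position 4 ')': depth becomes 1
  Position 5 '(': depth becomes 2
  Position 6 '(': depth becomes 3
  Position 7 ')': depth becomes 2
  Position 8 '(': depth becomes 3
  Position 9 ')': depth becomes 2
  Position 10 ')': depth becomes 1
  Position 11 ')': depth becomes 0
Maximum depth reached: 3

3


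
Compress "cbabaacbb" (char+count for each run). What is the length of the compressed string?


Input: cbabaacbb
Runs:
  'c' x 1 => "c1"
  'b' x 1 => "b1"
  'a' x 1 => "a1"
  'b' x 1 => "b1"
  'a' x 2 => "a2"
  'c' x 1 => "c1"
  'b' x 2 => "b2"
Compressed: "c1b1a1b1a2c1b2"
Compressed length: 14

14


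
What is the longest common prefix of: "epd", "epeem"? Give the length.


Words: epd, epeem
  Position 0: all 'e' => match
  Position 1: all 'p' => match
  Position 2: ('d', 'e') => mismatch, stop
LCP = "ep" (length 2)

2


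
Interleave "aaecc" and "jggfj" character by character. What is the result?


Interleaving "aaecc" and "jggfj":
  Position 0: 'a' from first, 'j' from second => "aj"
  Position 1: 'a' from first, 'g' from second => "ag"
  Position 2: 'e' from first, 'g' from second => "eg"
  Position 3: 'c' from first, 'f' from second => "cf"
  Position 4: 'c' from first, 'j' from second => "cj"
Result: ajagegcfcj

ajagegcfcj


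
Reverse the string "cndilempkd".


Input: cndilempkd
Reading characters right to left:
  Position 9: 'd'
  Position 8: 'k'
  Position 7: 'p'
  Position 6: 'm'
  Position 5: 'e'
  Position 4: 'l'
  Position 3: 'i'
  Position 2: 'd'
  Position 1: 'n'
  Position 0: 'c'
Reversed: dkpmelidnc

dkpmelidnc


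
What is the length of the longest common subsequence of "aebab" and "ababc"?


LCS of "aebab" and "ababc"
DP table:
           a    b    a    b    c
      0    0    0    0    0    0
  a   0    1    1    1    1    1
  e   0    1    1    1    1    1
  b   0    1    2    2    2    2
  a   0    1    2    3    3    3
  b   0    1    2    3    4    4
LCS length = dp[5][5] = 4

4


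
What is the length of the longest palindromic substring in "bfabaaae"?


Input: "bfabaaae"
Checking substrings for palindromes:
  [2:5] "aba" (len 3) => palindrome
  [4:7] "aaa" (len 3) => palindrome
  [4:6] "aa" (len 2) => palindrome
  [5:7] "aa" (len 2) => palindrome
Longest palindromic substring: "aba" with length 3

3


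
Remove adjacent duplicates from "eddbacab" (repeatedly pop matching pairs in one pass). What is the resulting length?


Input: eddbacab
Stack-based adjacent duplicate removal:
  Read 'e': push. Stack: e
  Read 'd': push. Stack: ed
  Read 'd': matches stack top 'd' => pop. Stack: e
  Read 'b': push. Stack: eb
  Read 'a': push. Stack: eba
  Read 'c': push. Stack: ebac
  Read 'a': push. Stack: ebaca
  Read 'b': push. Stack: ebacab
Final stack: "ebacab" (length 6)

6


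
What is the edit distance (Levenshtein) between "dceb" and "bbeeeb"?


Computing edit distance: "dceb" -> "bbeeeb"
DP table:
           b    b    e    e    e    b
      0    1    2    3    4    5    6
  d   1    1    2    3    4    5    6
  c   2    2    2    3    4    5    6
  e   3    3    3    2    3    4    5
  b   4    3    3    3    3    4    4
Edit distance = dp[4][6] = 4

4


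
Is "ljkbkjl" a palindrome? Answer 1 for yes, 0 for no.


Input: ljkbkjl
Reversed: ljkbkjl
  Compare pos 0 ('l') with pos 6 ('l'): match
  Compare pos 1 ('j') with pos 5 ('j'): match
  Compare pos 2 ('k') with pos 4 ('k'): match
Result: palindrome

1


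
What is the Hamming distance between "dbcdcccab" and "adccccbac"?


Comparing "dbcdcccab" and "adccccbac" position by position:
  Position 0: 'd' vs 'a' => differ
  Position 1: 'b' vs 'd' => differ
  Position 2: 'c' vs 'c' => same
  Position 3: 'd' vs 'c' => differ
  Position 4: 'c' vs 'c' => same
  Position 5: 'c' vs 'c' => same
  Position 6: 'c' vs 'b' => differ
  Position 7: 'a' vs 'a' => same
  Position 8: 'b' vs 'c' => differ
Total differences (Hamming distance): 5

5


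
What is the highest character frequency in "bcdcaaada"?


Input: bcdcaaada
Character counts:
  'a': 4
  'b': 1
  'c': 2
  'd': 2
Maximum frequency: 4

4


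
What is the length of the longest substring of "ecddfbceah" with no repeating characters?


Input: "ecddfbceah"
Sliding window (track last position of each char):
  Position 0 ('e'): window [0,0] length 1 -- new best
  Position 1 ('c'): window [0,1] length 2 -- new best
  Position 2 ('d'): window [0,2] length 3 -- new best
  Position 3 ('d'): repeat (last at 2), move window start to 3
  Position 3 ('d'): window [3,3] length 1
  Position 4 ('f'): window [3,4] length 2
  Position 5 ('b'): window [3,5] length 3
  Position 6 ('c'): window [3,6] length 4 -- new best
  Position 7 ('e'): window [3,7] length 5 -- new best
  Position 8 ('a'): window [3,8] length 6 -- new best
  Position 9 ('h'): window [3,9] length 7 -- new best
Longest substring with no repeats: "dfbceah" with length 7

7


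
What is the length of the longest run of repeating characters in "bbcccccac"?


Input: "bbcccccac"
Scanning for longest run:
  Position 1 ('b'): continues run of 'b', length=2
  Position 2 ('c'): new char, reset run to 1
  Position 3 ('c'): continues run of 'c', length=2
  Position 4 ('c'): continues run of 'c', length=3
  Position 5 ('c'): continues run of 'c', length=4
  Position 6 ('c'): continues run of 'c', length=5
  Position 7 ('a'): new char, reset run to 1
  Position 8 ('c'): new char, reset run to 1
Longest run: 'c' with length 5

5


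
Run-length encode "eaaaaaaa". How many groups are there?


Input: eaaaaaaa
Scanning for consecutive runs:
  Group 1: 'e' x 1 (positions 0-0)
  Group 2: 'a' x 7 (positions 1-7)
Total groups: 2

2


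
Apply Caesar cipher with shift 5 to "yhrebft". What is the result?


Caesar cipher: shift "yhrebft" by 5
  'y' (pos 24) + 5 = pos 3 = 'd'
  'h' (pos 7) + 5 = pos 12 = 'm'
  'r' (pos 17) + 5 = pos 22 = 'w'
  'e' (pos 4) + 5 = pos 9 = 'j'
  'b' (pos 1) + 5 = pos 6 = 'g'
  'f' (pos 5) + 5 = pos 10 = 'k'
  't' (pos 19) + 5 = pos 24 = 'y'
Result: dmwjgky

dmwjgky


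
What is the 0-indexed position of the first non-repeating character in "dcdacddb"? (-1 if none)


Input: dcdacddb
Character frequencies:
  'a': 1
  'b': 1
  'c': 2
  'd': 4
Scanning left to right for freq == 1:
  Position 0 ('d'): freq=4, skip
  Position 1 ('c'): freq=2, skip
  Position 2 ('d'): freq=4, skip
  Position 3 ('a'): unique! => answer = 3

3


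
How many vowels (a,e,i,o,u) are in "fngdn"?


Input: fngdn
Checking each character:
  'f' at position 0: consonant
  'n' at position 1: consonant
  'g' at position 2: consonant
  'd' at position 3: consonant
  'n' at position 4: consonant
Total vowels: 0

0


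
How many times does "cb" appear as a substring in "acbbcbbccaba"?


Searching for "cb" in "acbbcbbccaba"
Scanning each position:
  Position 0: "ac" => no
  Position 1: "cb" => MATCH
  Position 2: "bb" => no
  Position 3: "bc" => no
  Position 4: "cb" => MATCH
  Position 5: "bb" => no
  Position 6: "bc" => no
  Position 7: "cc" => no
  Position 8: "ca" => no
  Position 9: "ab" => no
  Position 10: "ba" => no
Total occurrences: 2

2


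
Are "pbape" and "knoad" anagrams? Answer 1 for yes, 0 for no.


Strings: "pbape", "knoad"
Sorted first:  abepp
Sorted second: adkno
Differ at position 1: 'b' vs 'd' => not anagrams

0


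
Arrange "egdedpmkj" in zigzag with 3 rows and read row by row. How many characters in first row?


Zigzag "egdedpmkj" into 3 rows:
Placing characters:
  'e' => row 0
  'g' => row 1
  'd' => row 2
  'e' => row 1
  'd' => row 0
  'p' => row 1
  'm' => row 2
  'k' => row 1
  'j' => row 0
Rows:
  Row 0: "edj"
  Row 1: "gepk"
  Row 2: "dm"
First row length: 3

3


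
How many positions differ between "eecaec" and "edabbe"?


Comparing "eecaec" and "edabbe" position by position:
  Position 0: 'e' vs 'e' => same
  Position 1: 'e' vs 'd' => DIFFER
  Position 2: 'c' vs 'a' => DIFFER
  Position 3: 'a' vs 'b' => DIFFER
  Position 4: 'e' vs 'b' => DIFFER
  Position 5: 'c' vs 'e' => DIFFER
Positions that differ: 5

5


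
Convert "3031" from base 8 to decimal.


Input: "3031" in base 8
Positional expansion:
  Digit '3' (value 3) x 8^3 = 1536
  Digit '0' (value 0) x 8^2 = 0
  Digit '3' (value 3) x 8^1 = 24
  Digit '1' (value 1) x 8^0 = 1
Sum = 1561

1561


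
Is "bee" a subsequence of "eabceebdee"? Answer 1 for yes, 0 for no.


Check if "bee" is a subsequence of "eabceebdee"
Greedy scan:
  Position 0 ('e'): no match needed
  Position 1 ('a'): no match needed
  Position 2 ('b'): matches sub[0] = 'b'
  Position 3 ('c'): no match needed
  Position 4 ('e'): matches sub[1] = 'e'
  Position 5 ('e'): matches sub[2] = 'e'
  Position 6 ('b'): no match needed
  Position 7 ('d'): no match needed
  Position 8 ('e'): no match needed
  Position 9 ('e'): no match needed
All 3 characters matched => is a subsequence

1


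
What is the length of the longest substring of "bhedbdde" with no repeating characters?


Input: "bhedbdde"
Sliding window (track last position of each char):
  Position 0 ('b'): window [0,0] length 1 -- new best
  Position 1 ('h'): window [0,1] length 2 -- new best
  Position 2 ('e'): window [0,2] length 3 -- new best
  Position 3 ('d'): window [0,3] length 4 -- new best
  Position 4 ('b'): repeat (last at 0), move window start to 1
  Position 4 ('b'): window [1,4] length 4
  Position 5 ('d'): repeat (last at 3), move window start to 4
  Position 5 ('d'): window [4,5] length 2
  Position 6 ('d'): repeat (last at 5), move window start to 6
  Position 6 ('d'): window [6,6] length 1
  Position 7 ('e'): window [6,7] length 2
Longest substring with no repeats: "bhed" with length 4

4


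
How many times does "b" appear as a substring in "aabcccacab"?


Searching for "b" in "aabcccacab"
Scanning each position:
  Position 0: "a" => no
  Position 1: "a" => no
  Position 2: "b" => MATCH
  Position 3: "c" => no
  Position 4: "c" => no
  Position 5: "c" => no
  Position 6: "a" => no
  Position 7: "c" => no
  Position 8: "a" => no
  Position 9: "b" => MATCH
Total occurrences: 2

2


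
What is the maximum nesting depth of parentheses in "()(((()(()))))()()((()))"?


Input: "()(((()(()))))()()((()))"
Tracking depth:
  Position 0 '(': depth becomes 1
  Position 1 ')': depth becomes 0
  Position 2 '(': depth becomes 1
  Position 3 '(': depth becomes 2
  Position 4 '(': depth becomes 3
  Position 5 '(': depth becomes 4
  Position 6 ')': depth becomes 3
  Position 7 '(': depth becomes 4
  Position 8 '(': depth becomes 5
  Position 9 ')': depth becomes 4
  Position 10 ')': depth becomes 3
  Position 11 ')': depth becomes 2
  Position 12 ')': depth becomes 1
  Position 13 ')': depth becomes 0
  Position 14 '(': depth becomes 1
  Position 15 ')': depth becomes 0
  Position 16 '(': depth becomes 1
  Position 17 ')': depth becomes 0
  Position 18 '(': depth becomes 1
  Position 19 '(': depth becomes 2
  Position 20 '(': depth becomes 3
  Position 21 ')': depth becomes 2
  Position 22 ')': depth becomes 1
  Position 23 ')': depth becomes 0
Maximum depth reached: 5

5


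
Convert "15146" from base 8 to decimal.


Input: "15146" in base 8
Positional expansion:
  Digit '1' (value 1) x 8^4 = 4096
  Digit '5' (value 5) x 8^3 = 2560
  Digit '1' (value 1) x 8^2 = 64
  Digit '4' (value 4) x 8^1 = 32
  Digit '6' (value 6) x 8^0 = 6
Sum = 6758

6758


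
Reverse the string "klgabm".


Input: klgabm
Reading characters right to left:
  Position 5: 'm'
  Position 4: 'b'
  Position 3: 'a'
  Position 2: 'g'
  Position 1: 'l'
  Position 0: 'k'
Reversed: mbaglk

mbaglk


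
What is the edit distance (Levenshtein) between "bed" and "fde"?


Computing edit distance: "bed" -> "fde"
DP table:
           f    d    e
      0    1    2    3
  b   1    1    2    3
  e   2    2    2    2
  d   3    3    2    3
Edit distance = dp[3][3] = 3

3


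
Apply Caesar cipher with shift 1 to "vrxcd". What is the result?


Caesar cipher: shift "vrxcd" by 1
  'v' (pos 21) + 1 = pos 22 = 'w'
  'r' (pos 17) + 1 = pos 18 = 's'
  'x' (pos 23) + 1 = pos 24 = 'y'
  'c' (pos 2) + 1 = pos 3 = 'd'
  'd' (pos 3) + 1 = pos 4 = 'e'
Result: wsyde

wsyde


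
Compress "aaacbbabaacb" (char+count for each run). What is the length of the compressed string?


Input: aaacbbabaacb
Runs:
  'a' x 3 => "a3"
  'c' x 1 => "c1"
  'b' x 2 => "b2"
  'a' x 1 => "a1"
  'b' x 1 => "b1"
  'a' x 2 => "a2"
  'c' x 1 => "c1"
  'b' x 1 => "b1"
Compressed: "a3c1b2a1b1a2c1b1"
Compressed length: 16

16


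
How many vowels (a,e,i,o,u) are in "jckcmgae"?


Input: jckcmgae
Checking each character:
  'j' at position 0: consonant
  'c' at position 1: consonant
  'k' at position 2: consonant
  'c' at position 3: consonant
  'm' at position 4: consonant
  'g' at position 5: consonant
  'a' at position 6: vowel (running total: 1)
  'e' at position 7: vowel (running total: 2)
Total vowels: 2

2


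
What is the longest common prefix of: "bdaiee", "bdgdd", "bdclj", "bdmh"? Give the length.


Words: bdaiee, bdgdd, bdclj, bdmh
  Position 0: all 'b' => match
  Position 1: all 'd' => match
  Position 2: ('a', 'g', 'c', 'm') => mismatch, stop
LCP = "bd" (length 2)

2


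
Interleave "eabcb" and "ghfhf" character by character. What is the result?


Interleaving "eabcb" and "ghfhf":
  Position 0: 'e' from first, 'g' from second => "eg"
  Position 1: 'a' from first, 'h' from second => "ah"
  Position 2: 'b' from first, 'f' from second => "bf"
  Position 3: 'c' from first, 'h' from second => "ch"
  Position 4: 'b' from first, 'f' from second => "bf"
Result: egahbfchbf

egahbfchbf


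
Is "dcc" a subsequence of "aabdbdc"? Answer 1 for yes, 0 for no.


Check if "dcc" is a subsequence of "aabdbdc"
Greedy scan:
  Position 0 ('a'): no match needed
  Position 1 ('a'): no match needed
  Position 2 ('b'): no match needed
  Position 3 ('d'): matches sub[0] = 'd'
  Position 4 ('b'): no match needed
  Position 5 ('d'): no match needed
  Position 6 ('c'): matches sub[1] = 'c'
Only matched 2/3 characters => not a subsequence

0


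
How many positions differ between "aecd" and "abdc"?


Comparing "aecd" and "abdc" position by position:
  Position 0: 'a' vs 'a' => same
  Position 1: 'e' vs 'b' => DIFFER
  Position 2: 'c' vs 'd' => DIFFER
  Position 3: 'd' vs 'c' => DIFFER
Positions that differ: 3

3


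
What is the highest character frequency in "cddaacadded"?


Input: cddaacadded
Character counts:
  'a': 3
  'c': 2
  'd': 5
  'e': 1
Maximum frequency: 5

5


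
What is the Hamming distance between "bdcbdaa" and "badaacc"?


Comparing "bdcbdaa" and "badaacc" position by position:
  Position 0: 'b' vs 'b' => same
  Position 1: 'd' vs 'a' => differ
  Position 2: 'c' vs 'd' => differ
  Position 3: 'b' vs 'a' => differ
  Position 4: 'd' vs 'a' => differ
  Position 5: 'a' vs 'c' => differ
  Position 6: 'a' vs 'c' => differ
Total differences (Hamming distance): 6

6


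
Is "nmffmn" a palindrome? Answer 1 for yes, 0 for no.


Input: nmffmn
Reversed: nmffmn
  Compare pos 0 ('n') with pos 5 ('n'): match
  Compare pos 1 ('m') with pos 4 ('m'): match
  Compare pos 2 ('f') with pos 3 ('f'): match
Result: palindrome

1


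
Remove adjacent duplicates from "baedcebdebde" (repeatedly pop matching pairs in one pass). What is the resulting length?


Input: baedcebdebde
Stack-based adjacent duplicate removal:
  Read 'b': push. Stack: b
  Read 'a': push. Stack: ba
  Read 'e': push. Stack: bae
  Read 'd': push. Stack: baed
  Read 'c': push. Stack: baedc
  Read 'e': push. Stack: baedce
  Read 'b': push. Stack: baedceb
  Read 'd': push. Stack: baedcebd
  Read 'e': push. Stack: baedcebde
  Read 'b': push. Stack: baedcebdeb
  Read 'd': push. Stack: baedcebdebd
  Read 'e': push. Stack: baedcebdebde
Final stack: "baedcebdebde" (length 12)

12


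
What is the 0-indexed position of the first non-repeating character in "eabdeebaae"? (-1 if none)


Input: eabdeebaae
Character frequencies:
  'a': 3
  'b': 2
  'd': 1
  'e': 4
Scanning left to right for freq == 1:
  Position 0 ('e'): freq=4, skip
  Position 1 ('a'): freq=3, skip
  Position 2 ('b'): freq=2, skip
  Position 3 ('d'): unique! => answer = 3

3


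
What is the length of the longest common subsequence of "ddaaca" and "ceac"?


LCS of "ddaaca" and "ceac"
DP table:
           c    e    a    c
      0    0    0    0    0
  d   0    0    0    0    0
  d   0    0    0    0    0
  a   0    0    0    1    1
  a   0    0    0    1    1
  c   0    1    1    1    2
  a   0    1    1    2    2
LCS length = dp[6][4] = 2

2


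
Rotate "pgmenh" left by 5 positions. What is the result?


Input: "pgmenh", rotate left by 5
First 5 characters: "pgmen"
Remaining characters: "h"
Concatenate remaining + first: "h" + "pgmen" = "hpgmen"

hpgmen


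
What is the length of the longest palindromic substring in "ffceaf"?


Input: "ffceaf"
Checking substrings for palindromes:
  [0:2] "ff" (len 2) => palindrome
Longest palindromic substring: "ff" with length 2

2


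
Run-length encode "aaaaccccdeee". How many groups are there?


Input: aaaaccccdeee
Scanning for consecutive runs:
  Group 1: 'a' x 4 (positions 0-3)
  Group 2: 'c' x 4 (positions 4-7)
  Group 3: 'd' x 1 (positions 8-8)
  Group 4: 'e' x 3 (positions 9-11)
Total groups: 4

4


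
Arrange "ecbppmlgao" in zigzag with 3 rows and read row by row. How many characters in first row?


Zigzag "ecbppmlgao" into 3 rows:
Placing characters:
  'e' => row 0
  'c' => row 1
  'b' => row 2
  'p' => row 1
  'p' => row 0
  'm' => row 1
  'l' => row 2
  'g' => row 1
  'a' => row 0
  'o' => row 1
Rows:
  Row 0: "epa"
  Row 1: "cpmgo"
  Row 2: "bl"
First row length: 3

3


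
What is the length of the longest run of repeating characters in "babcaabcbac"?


Input: "babcaabcbac"
Scanning for longest run:
  Position 1 ('a'): new char, reset run to 1
  Position 2 ('b'): new char, reset run to 1
  Position 3 ('c'): new char, reset run to 1
  Position 4 ('a'): new char, reset run to 1
  Position 5 ('a'): continues run of 'a', length=2
  Position 6 ('b'): new char, reset run to 1
  Position 7 ('c'): new char, reset run to 1
  Position 8 ('b'): new char, reset run to 1
  Position 9 ('a'): new char, reset run to 1
  Position 10 ('c'): new char, reset run to 1
Longest run: 'a' with length 2

2


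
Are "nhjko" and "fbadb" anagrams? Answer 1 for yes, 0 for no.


Strings: "nhjko", "fbadb"
Sorted first:  hjkno
Sorted second: abbdf
Differ at position 0: 'h' vs 'a' => not anagrams

0


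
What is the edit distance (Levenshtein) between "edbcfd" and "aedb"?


Computing edit distance: "edbcfd" -> "aedb"
DP table:
           a    e    d    b
      0    1    2    3    4
  e   1    1    1    2    3
  d   2    2    2    1    2
  b   3    3    3    2    1
  c   4    4    4    3    2
  f   5    5    5    4    3
  d   6    6    6    5    4
Edit distance = dp[6][4] = 4

4


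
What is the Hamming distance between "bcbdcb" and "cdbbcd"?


Comparing "bcbdcb" and "cdbbcd" position by position:
  Position 0: 'b' vs 'c' => differ
  Position 1: 'c' vs 'd' => differ
  Position 2: 'b' vs 'b' => same
  Position 3: 'd' vs 'b' => differ
  Position 4: 'c' vs 'c' => same
  Position 5: 'b' vs 'd' => differ
Total differences (Hamming distance): 4

4


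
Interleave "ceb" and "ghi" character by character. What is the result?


Interleaving "ceb" and "ghi":
  Position 0: 'c' from first, 'g' from second => "cg"
  Position 1: 'e' from first, 'h' from second => "eh"
  Position 2: 'b' from first, 'i' from second => "bi"
Result: cgehbi

cgehbi


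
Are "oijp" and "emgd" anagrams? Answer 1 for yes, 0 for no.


Strings: "oijp", "emgd"
Sorted first:  ijop
Sorted second: degm
Differ at position 0: 'i' vs 'd' => not anagrams

0


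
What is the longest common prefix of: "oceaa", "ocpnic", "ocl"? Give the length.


Words: oceaa, ocpnic, ocl
  Position 0: all 'o' => match
  Position 1: all 'c' => match
  Position 2: ('e', 'p', 'l') => mismatch, stop
LCP = "oc" (length 2)

2


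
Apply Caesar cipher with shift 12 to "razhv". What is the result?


Caesar cipher: shift "razhv" by 12
  'r' (pos 17) + 12 = pos 3 = 'd'
  'a' (pos 0) + 12 = pos 12 = 'm'
  'z' (pos 25) + 12 = pos 11 = 'l'
  'h' (pos 7) + 12 = pos 19 = 't'
  'v' (pos 21) + 12 = pos 7 = 'h'
Result: dmlth

dmlth


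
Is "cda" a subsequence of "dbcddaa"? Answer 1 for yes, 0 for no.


Check if "cda" is a subsequence of "dbcddaa"
Greedy scan:
  Position 0 ('d'): no match needed
  Position 1 ('b'): no match needed
  Position 2 ('c'): matches sub[0] = 'c'
  Position 3 ('d'): matches sub[1] = 'd'
  Position 4 ('d'): no match needed
  Position 5 ('a'): matches sub[2] = 'a'
  Position 6 ('a'): no match needed
All 3 characters matched => is a subsequence

1


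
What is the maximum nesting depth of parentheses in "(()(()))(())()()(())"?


Input: "(()(()))(())()()(())"
Tracking depth:
  Position 0 '(': depth becomes 1
  Position 1 '(': depth becomes 2
  Position 2 ')': depth becomes 1
  Position 3 '(': depth becomes 2
  Position 4 '(': depth becomes 3
  Position 5 ')': depth becomes 2
  Position 6 ')': depth becomes 1
  Position 7 ')': depth becomes 0
  Position 8 '(': depth becomes 1
  Position 9 '(': depth becomes 2
  Position 10 ')': depth becomes 1
  Position 11 ')': depth becomes 0
  Position 12 '(': depth becomes 1
  Position 13 ')': depth becomes 0
  Position 14 '(': depth becomes 1
  Position 15 ')': depth becomes 0
  Position 16 '(': depth becomes 1
  Position 17 '(': depth becomes 2
  Position 18 ')': depth becomes 1
  Position 19 ')': depth becomes 0
Maximum depth reached: 3

3


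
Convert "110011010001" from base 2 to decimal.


Input: "110011010001" in base 2
Positional expansion:
  Digit '1' (value 1) x 2^11 = 2048
  Digit '1' (value 1) x 2^10 = 1024
  Digit '0' (value 0) x 2^9 = 0
  Digit '0' (value 0) x 2^8 = 0
  Digit '1' (value 1) x 2^7 = 128
  Digit '1' (value 1) x 2^6 = 64
  Digit '0' (value 0) x 2^5 = 0
  Digit '1' (value 1) x 2^4 = 16
  Digit '0' (value 0) x 2^3 = 0
  Digit '0' (value 0) x 2^2 = 0
  Digit '0' (value 0) x 2^1 = 0
  Digit '1' (value 1) x 2^0 = 1
Sum = 3281

3281


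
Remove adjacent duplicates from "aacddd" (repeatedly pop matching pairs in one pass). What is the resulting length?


Input: aacddd
Stack-based adjacent duplicate removal:
  Read 'a': push. Stack: a
  Read 'a': matches stack top 'a' => pop. Stack: (empty)
  Read 'c': push. Stack: c
  Read 'd': push. Stack: cd
  Read 'd': matches stack top 'd' => pop. Stack: c
  Read 'd': push. Stack: cd
Final stack: "cd" (length 2)

2


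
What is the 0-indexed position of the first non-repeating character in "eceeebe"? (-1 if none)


Input: eceeebe
Character frequencies:
  'b': 1
  'c': 1
  'e': 5
Scanning left to right for freq == 1:
  Position 0 ('e'): freq=5, skip
  Position 1 ('c'): unique! => answer = 1

1


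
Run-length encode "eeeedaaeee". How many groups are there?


Input: eeeedaaeee
Scanning for consecutive runs:
  Group 1: 'e' x 4 (positions 0-3)
  Group 2: 'd' x 1 (positions 4-4)
  Group 3: 'a' x 2 (positions 5-6)
  Group 4: 'e' x 3 (positions 7-9)
Total groups: 4

4


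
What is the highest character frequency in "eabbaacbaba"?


Input: eabbaacbaba
Character counts:
  'a': 5
  'b': 4
  'c': 1
  'e': 1
Maximum frequency: 5

5


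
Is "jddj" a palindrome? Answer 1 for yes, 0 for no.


Input: jddj
Reversed: jddj
  Compare pos 0 ('j') with pos 3 ('j'): match
  Compare pos 1 ('d') with pos 2 ('d'): match
Result: palindrome

1


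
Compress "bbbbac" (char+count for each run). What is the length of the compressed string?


Input: bbbbac
Runs:
  'b' x 4 => "b4"
  'a' x 1 => "a1"
  'c' x 1 => "c1"
Compressed: "b4a1c1"
Compressed length: 6

6


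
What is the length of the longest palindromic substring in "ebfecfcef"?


Input: "ebfecfcef"
Checking substrings for palindromes:
  [2:9] "fecfcef" (len 7) => palindrome
  [3:8] "ecfce" (len 5) => palindrome
  [4:7] "cfc" (len 3) => palindrome
Longest palindromic substring: "fecfcef" with length 7

7


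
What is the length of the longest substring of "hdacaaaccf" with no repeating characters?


Input: "hdacaaaccf"
Sliding window (track last position of each char):
  Position 0 ('h'): window [0,0] length 1 -- new best
  Position 1 ('d'): window [0,1] length 2 -- new best
  Position 2 ('a'): window [0,2] length 3 -- new best
  Position 3 ('c'): window [0,3] length 4 -- new best
  Position 4 ('a'): repeat (last at 2), move window start to 3
  Position 4 ('a'): window [3,4] length 2
  Position 5 ('a'): repeat (last at 4), move window start to 5
  Position 5 ('a'): window [5,5] length 1
  Position 6 ('a'): repeat (last at 5), move window start to 6
  Position 6 ('a'): window [6,6] length 1
  Position 7 ('c'): window [6,7] length 2
  Position 8 ('c'): repeat (last at 7), move window start to 8
  Position 8 ('c'): window [8,8] length 1
  Position 9 ('f'): window [8,9] length 2
Longest substring with no repeats: "hdac" with length 4

4


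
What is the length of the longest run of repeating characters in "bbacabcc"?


Input: "bbacabcc"
Scanning for longest run:
  Position 1 ('b'): continues run of 'b', length=2
  Position 2 ('a'): new char, reset run to 1
  Position 3 ('c'): new char, reset run to 1
  Position 4 ('a'): new char, reset run to 1
  Position 5 ('b'): new char, reset run to 1
  Position 6 ('c'): new char, reset run to 1
  Position 7 ('c'): continues run of 'c', length=2
Longest run: 'b' with length 2

2


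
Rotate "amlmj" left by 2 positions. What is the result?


Input: "amlmj", rotate left by 2
First 2 characters: "am"
Remaining characters: "lmj"
Concatenate remaining + first: "lmj" + "am" = "lmjam"

lmjam


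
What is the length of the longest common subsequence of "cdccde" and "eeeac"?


LCS of "cdccde" and "eeeac"
DP table:
           e    e    e    a    c
      0    0    0    0    0    0
  c   0    0    0    0    0    1
  d   0    0    0    0    0    1
  c   0    0    0    0    0    1
  c   0    0    0    0    0    1
  d   0    0    0    0    0    1
  e   0    1    1    1    1    1
LCS length = dp[6][5] = 1

1


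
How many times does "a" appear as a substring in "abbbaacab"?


Searching for "a" in "abbbaacab"
Scanning each position:
  Position 0: "a" => MATCH
  Position 1: "b" => no
  Position 2: "b" => no
  Position 3: "b" => no
  Position 4: "a" => MATCH
  Position 5: "a" => MATCH
  Position 6: "c" => no
  Position 7: "a" => MATCH
  Position 8: "b" => no
Total occurrences: 4

4


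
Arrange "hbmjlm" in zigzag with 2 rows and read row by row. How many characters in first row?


Zigzag "hbmjlm" into 2 rows:
Placing characters:
  'h' => row 0
  'b' => row 1
  'm' => row 0
  'j' => row 1
  'l' => row 0
  'm' => row 1
Rows:
  Row 0: "hml"
  Row 1: "bjm"
First row length: 3

3


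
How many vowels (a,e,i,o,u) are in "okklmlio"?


Input: okklmlio
Checking each character:
  'o' at position 0: vowel (running total: 1)
  'k' at position 1: consonant
  'k' at position 2: consonant
  'l' at position 3: consonant
  'm' at position 4: consonant
  'l' at position 5: consonant
  'i' at position 6: vowel (running total: 2)
  'o' at position 7: vowel (running total: 3)
Total vowels: 3

3


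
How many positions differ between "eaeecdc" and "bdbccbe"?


Comparing "eaeecdc" and "bdbccbe" position by position:
  Position 0: 'e' vs 'b' => DIFFER
  Position 1: 'a' vs 'd' => DIFFER
  Position 2: 'e' vs 'b' => DIFFER
  Position 3: 'e' vs 'c' => DIFFER
  Position 4: 'c' vs 'c' => same
  Position 5: 'd' vs 'b' => DIFFER
  Position 6: 'c' vs 'e' => DIFFER
Positions that differ: 6

6


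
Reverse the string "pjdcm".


Input: pjdcm
Reading characters right to left:
  Position 4: 'm'
  Position 3: 'c'
  Position 2: 'd'
  Position 1: 'j'
  Position 0: 'p'
Reversed: mcdjp

mcdjp


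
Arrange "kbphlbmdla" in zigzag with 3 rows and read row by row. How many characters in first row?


Zigzag "kbphlbmdla" into 3 rows:
Placing characters:
  'k' => row 0
  'b' => row 1
  'p' => row 2
  'h' => row 1
  'l' => row 0
  'b' => row 1
  'm' => row 2
  'd' => row 1
  'l' => row 0
  'a' => row 1
Rows:
  Row 0: "kll"
  Row 1: "bhbda"
  Row 2: "pm"
First row length: 3

3


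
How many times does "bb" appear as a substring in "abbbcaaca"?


Searching for "bb" in "abbbcaaca"
Scanning each position:
  Position 0: "ab" => no
  Position 1: "bb" => MATCH
  Position 2: "bb" => MATCH
  Position 3: "bc" => no
  Position 4: "ca" => no
  Position 5: "aa" => no
  Position 6: "ac" => no
  Position 7: "ca" => no
Total occurrences: 2

2


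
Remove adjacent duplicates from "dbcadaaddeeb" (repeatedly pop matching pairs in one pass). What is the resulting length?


Input: dbcadaaddeeb
Stack-based adjacent duplicate removal:
  Read 'd': push. Stack: d
  Read 'b': push. Stack: db
  Read 'c': push. Stack: dbc
  Read 'a': push. Stack: dbca
  Read 'd': push. Stack: dbcad
  Read 'a': push. Stack: dbcada
  Read 'a': matches stack top 'a' => pop. Stack: dbcad
  Read 'd': matches stack top 'd' => pop. Stack: dbca
  Read 'd': push. Stack: dbcad
  Read 'e': push. Stack: dbcade
  Read 'e': matches stack top 'e' => pop. Stack: dbcad
  Read 'b': push. Stack: dbcadb
Final stack: "dbcadb" (length 6)

6


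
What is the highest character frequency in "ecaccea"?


Input: ecaccea
Character counts:
  'a': 2
  'c': 3
  'e': 2
Maximum frequency: 3

3


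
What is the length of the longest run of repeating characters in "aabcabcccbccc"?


Input: "aabcabcccbccc"
Scanning for longest run:
  Position 1 ('a'): continues run of 'a', length=2
  Position 2 ('b'): new char, reset run to 1
  Position 3 ('c'): new char, reset run to 1
  Position 4 ('a'): new char, reset run to 1
  Position 5 ('b'): new char, reset run to 1
  Position 6 ('c'): new char, reset run to 1
  Position 7 ('c'): continues run of 'c', length=2
  Position 8 ('c'): continues run of 'c', length=3
  Position 9 ('b'): new char, reset run to 1
  Position 10 ('c'): new char, reset run to 1
  Position 11 ('c'): continues run of 'c', length=2
  Position 12 ('c'): continues run of 'c', length=3
Longest run: 'c' with length 3

3


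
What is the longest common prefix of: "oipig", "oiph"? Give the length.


Words: oipig, oiph
  Position 0: all 'o' => match
  Position 1: all 'i' => match
  Position 2: all 'p' => match
  Position 3: ('i', 'h') => mismatch, stop
LCP = "oip" (length 3)

3


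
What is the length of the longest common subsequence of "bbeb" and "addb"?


LCS of "bbeb" and "addb"
DP table:
           a    d    d    b
      0    0    0    0    0
  b   0    0    0    0    1
  b   0    0    0    0    1
  e   0    0    0    0    1
  b   0    0    0    0    1
LCS length = dp[4][4] = 1

1


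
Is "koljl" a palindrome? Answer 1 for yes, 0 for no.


Input: koljl
Reversed: ljlok
  Compare pos 0 ('k') with pos 4 ('l'): MISMATCH
  Compare pos 1 ('o') with pos 3 ('j'): MISMATCH
Result: not a palindrome

0


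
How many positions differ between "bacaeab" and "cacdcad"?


Comparing "bacaeab" and "cacdcad" position by position:
  Position 0: 'b' vs 'c' => DIFFER
  Position 1: 'a' vs 'a' => same
  Position 2: 'c' vs 'c' => same
  Position 3: 'a' vs 'd' => DIFFER
  Position 4: 'e' vs 'c' => DIFFER
  Position 5: 'a' vs 'a' => same
  Position 6: 'b' vs 'd' => DIFFER
Positions that differ: 4

4


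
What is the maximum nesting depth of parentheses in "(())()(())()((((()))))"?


Input: "(())()(())()((((()))))"
Tracking depth:
  Position 0 '(': depth becomes 1
  Position 1 '(': depth becomes 2
  Position 2 ')': depth becomes 1
  Position 3 ')': depth becomes 0
  Position 4 '(': depth becomes 1
  Position 5 ')': depth becomes 0
  Position 6 '(': depth becomes 1
  Position 7 '(': depth becomes 2
  Position 8 ')': depth becomes 1
  Position 9 ')': depth becomes 0
  Position 10 '(': depth becomes 1
  Position 11 ')': depth becomes 0
  Position 12 '(': depth becomes 1
  Position 13 '(': depth becomes 2
  Position 14 '(': depth becomes 3
  Position 15 '(': depth becomes 4
  Position 16 '(': depth becomes 5
  Position 17 ')': depth becomes 4
  Position 18 ')': depth becomes 3
  Position 19 ')': depth becomes 2
  Position 20 ')': depth becomes 1
  Position 21 ')': depth becomes 0
Maximum depth reached: 5

5


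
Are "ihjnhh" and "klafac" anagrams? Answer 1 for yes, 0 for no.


Strings: "ihjnhh", "klafac"
Sorted first:  hhhijn
Sorted second: aacfkl
Differ at position 0: 'h' vs 'a' => not anagrams

0


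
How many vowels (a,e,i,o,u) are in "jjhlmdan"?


Input: jjhlmdan
Checking each character:
  'j' at position 0: consonant
  'j' at position 1: consonant
  'h' at position 2: consonant
  'l' at position 3: consonant
  'm' at position 4: consonant
  'd' at position 5: consonant
  'a' at position 6: vowel (running total: 1)
  'n' at position 7: consonant
Total vowels: 1

1


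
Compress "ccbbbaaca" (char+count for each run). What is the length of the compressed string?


Input: ccbbbaaca
Runs:
  'c' x 2 => "c2"
  'b' x 3 => "b3"
  'a' x 2 => "a2"
  'c' x 1 => "c1"
  'a' x 1 => "a1"
Compressed: "c2b3a2c1a1"
Compressed length: 10

10


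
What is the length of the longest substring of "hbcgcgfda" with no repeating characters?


Input: "hbcgcgfda"
Sliding window (track last position of each char):
  Position 0 ('h'): window [0,0] length 1 -- new best
  Position 1 ('b'): window [0,1] length 2 -- new best
  Position 2 ('c'): window [0,2] length 3 -- new best
  Position 3 ('g'): window [0,3] length 4 -- new best
  Position 4 ('c'): repeat (last at 2), move window start to 3
  Position 4 ('c'): window [3,4] length 2
  Position 5 ('g'): repeat (last at 3), move window start to 4
  Position 5 ('g'): window [4,5] length 2
  Position 6 ('f'): window [4,6] length 3
  Position 7 ('d'): window [4,7] length 4
  Position 8 ('a'): window [4,8] length 5 -- new best
Longest substring with no repeats: "cgfda" with length 5

5


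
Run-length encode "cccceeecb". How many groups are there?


Input: cccceeecb
Scanning for consecutive runs:
  Group 1: 'c' x 4 (positions 0-3)
  Group 2: 'e' x 3 (positions 4-6)
  Group 3: 'c' x 1 (positions 7-7)
  Group 4: 'b' x 1 (positions 8-8)
Total groups: 4

4


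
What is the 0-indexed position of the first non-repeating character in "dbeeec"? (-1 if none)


Input: dbeeec
Character frequencies:
  'b': 1
  'c': 1
  'd': 1
  'e': 3
Scanning left to right for freq == 1:
  Position 0 ('d'): unique! => answer = 0

0


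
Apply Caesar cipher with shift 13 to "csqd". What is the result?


Caesar cipher: shift "csqd" by 13
  'c' (pos 2) + 13 = pos 15 = 'p'
  's' (pos 18) + 13 = pos 5 = 'f'
  'q' (pos 16) + 13 = pos 3 = 'd'
  'd' (pos 3) + 13 = pos 16 = 'q'
Result: pfdq

pfdq


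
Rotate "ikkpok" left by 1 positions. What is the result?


Input: "ikkpok", rotate left by 1
First 1 characters: "i"
Remaining characters: "kkpok"
Concatenate remaining + first: "kkpok" + "i" = "kkpoki"

kkpoki


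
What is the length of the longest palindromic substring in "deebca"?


Input: "deebca"
Checking substrings for palindromes:
  [1:3] "ee" (len 2) => palindrome
Longest palindromic substring: "ee" with length 2

2


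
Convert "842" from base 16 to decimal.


Input: "842" in base 16
Positional expansion:
  Digit '8' (value 8) x 16^2 = 2048
  Digit '4' (value 4) x 16^1 = 64
  Digit '2' (value 2) x 16^0 = 2
Sum = 2114

2114


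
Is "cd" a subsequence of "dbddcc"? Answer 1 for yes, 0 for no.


Check if "cd" is a subsequence of "dbddcc"
Greedy scan:
  Position 0 ('d'): no match needed
  Position 1 ('b'): no match needed
  Position 2 ('d'): no match needed
  Position 3 ('d'): no match needed
  Position 4 ('c'): matches sub[0] = 'c'
  Position 5 ('c'): no match needed
Only matched 1/2 characters => not a subsequence

0


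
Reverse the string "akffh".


Input: akffh
Reading characters right to left:
  Position 4: 'h'
  Position 3: 'f'
  Position 2: 'f'
  Position 1: 'k'
  Position 0: 'a'
Reversed: hffka

hffka


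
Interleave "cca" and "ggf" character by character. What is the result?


Interleaving "cca" and "ggf":
  Position 0: 'c' from first, 'g' from second => "cg"
  Position 1: 'c' from first, 'g' from second => "cg"
  Position 2: 'a' from first, 'f' from second => "af"
Result: cgcgaf

cgcgaf


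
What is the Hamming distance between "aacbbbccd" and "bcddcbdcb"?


Comparing "aacbbbccd" and "bcddcbdcb" position by position:
  Position 0: 'a' vs 'b' => differ
  Position 1: 'a' vs 'c' => differ
  Position 2: 'c' vs 'd' => differ
  Position 3: 'b' vs 'd' => differ
  Position 4: 'b' vs 'c' => differ
  Position 5: 'b' vs 'b' => same
  Position 6: 'c' vs 'd' => differ
  Position 7: 'c' vs 'c' => same
  Position 8: 'd' vs 'b' => differ
Total differences (Hamming distance): 7

7


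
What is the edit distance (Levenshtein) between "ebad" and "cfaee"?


Computing edit distance: "ebad" -> "cfaee"
DP table:
           c    f    a    e    e
      0    1    2    3    4    5
  e   1    1    2    3    3    4
  b   2    2    2    3    4    4
  a   3    3    3    2    3    4
  d   4    4    4    3    3    4
Edit distance = dp[4][5] = 4

4


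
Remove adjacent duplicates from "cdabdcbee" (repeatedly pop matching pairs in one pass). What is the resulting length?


Input: cdabdcbee
Stack-based adjacent duplicate removal:
  Read 'c': push. Stack: c
  Read 'd': push. Stack: cd
  Read 'a': push. Stack: cda
  Read 'b': push. Stack: cdab
  Read 'd': push. Stack: cdabd
  Read 'c': push. Stack: cdabdc
  Read 'b': push. Stack: cdabdcb
  Read 'e': push. Stack: cdabdcbe
  Read 'e': matches stack top 'e' => pop. Stack: cdabdcb
Final stack: "cdabdcb" (length 7)

7


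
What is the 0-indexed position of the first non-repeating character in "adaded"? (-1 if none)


Input: adaded
Character frequencies:
  'a': 2
  'd': 3
  'e': 1
Scanning left to right for freq == 1:
  Position 0 ('a'): freq=2, skip
  Position 1 ('d'): freq=3, skip
  Position 2 ('a'): freq=2, skip
  Position 3 ('d'): freq=3, skip
  Position 4 ('e'): unique! => answer = 4

4


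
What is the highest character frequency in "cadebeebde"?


Input: cadebeebde
Character counts:
  'a': 1
  'b': 2
  'c': 1
  'd': 2
  'e': 4
Maximum frequency: 4

4


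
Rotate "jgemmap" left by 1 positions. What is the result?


Input: "jgemmap", rotate left by 1
First 1 characters: "j"
Remaining characters: "gemmap"
Concatenate remaining + first: "gemmap" + "j" = "gemmapj"

gemmapj


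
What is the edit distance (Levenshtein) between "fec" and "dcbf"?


Computing edit distance: "fec" -> "dcbf"
DP table:
           d    c    b    f
      0    1    2    3    4
  f   1    1    2    3    3
  e   2    2    2    3    4
  c   3    3    2    3    4
Edit distance = dp[3][4] = 4

4
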